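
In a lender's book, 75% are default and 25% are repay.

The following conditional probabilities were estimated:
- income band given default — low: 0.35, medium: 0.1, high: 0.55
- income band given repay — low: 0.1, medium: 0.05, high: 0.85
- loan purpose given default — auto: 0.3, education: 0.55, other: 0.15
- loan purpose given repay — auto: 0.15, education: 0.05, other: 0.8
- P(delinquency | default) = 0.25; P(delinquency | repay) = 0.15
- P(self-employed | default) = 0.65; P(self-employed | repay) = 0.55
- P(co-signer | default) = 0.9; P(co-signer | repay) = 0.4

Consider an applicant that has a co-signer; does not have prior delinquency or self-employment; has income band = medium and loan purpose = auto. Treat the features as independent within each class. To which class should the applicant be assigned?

default: 0.75 × 0.1 × 0.3 × (1−0.25) × (1−0.65) × 0.9 = 0.005315625
repay: 0.25 × 0.05 × 0.15 × (1−0.15) × (1−0.55) × 0.4 = 0.000286875
Highest score → default.

default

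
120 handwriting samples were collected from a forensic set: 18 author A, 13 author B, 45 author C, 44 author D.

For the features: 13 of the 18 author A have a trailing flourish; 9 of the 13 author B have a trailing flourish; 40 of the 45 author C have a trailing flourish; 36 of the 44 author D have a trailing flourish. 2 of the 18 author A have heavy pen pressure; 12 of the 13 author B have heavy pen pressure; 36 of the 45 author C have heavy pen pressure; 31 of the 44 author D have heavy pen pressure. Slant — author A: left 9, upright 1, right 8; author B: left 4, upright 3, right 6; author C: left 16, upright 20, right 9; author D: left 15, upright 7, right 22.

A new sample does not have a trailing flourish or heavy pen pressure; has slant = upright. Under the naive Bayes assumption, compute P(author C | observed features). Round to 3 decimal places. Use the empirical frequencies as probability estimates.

author A: (18/120) × (5/18) × (16/18) × (1/18) ≈ 0.00205761
author B: (13/120) × (4/13) × (1/13) × (3/13) ≈ 0.000591716
author C: (45/120) × (5/45) × (9/45) × (20/45) ≈ 0.0037037
author D: (44/120) × (8/44) × (13/44) × (7/44) ≈ 0.00313361
P(author C | x) = 0.0037037 / 0.009486636 ≈ 0.390

0.390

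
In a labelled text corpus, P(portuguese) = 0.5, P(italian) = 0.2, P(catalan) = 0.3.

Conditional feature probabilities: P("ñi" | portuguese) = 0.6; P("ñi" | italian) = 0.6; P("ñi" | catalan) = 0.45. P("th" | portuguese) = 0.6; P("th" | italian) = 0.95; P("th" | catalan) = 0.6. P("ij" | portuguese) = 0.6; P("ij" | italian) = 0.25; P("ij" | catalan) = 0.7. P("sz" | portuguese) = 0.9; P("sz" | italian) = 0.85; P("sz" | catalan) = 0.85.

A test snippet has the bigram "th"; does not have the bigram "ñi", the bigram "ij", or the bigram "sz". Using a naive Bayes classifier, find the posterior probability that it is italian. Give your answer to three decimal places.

portuguese: 0.5 × (1−0.6) × 0.6 × (1−0.6) × (1−0.9) = 0.0048
italian: 0.2 × (1−0.6) × 0.95 × (1−0.25) × (1−0.85) = 0.00855
catalan: 0.3 × (1−0.45) × 0.6 × (1−0.7) × (1−0.85) = 0.004455
P(italian | x) = 0.00855 / 0.017805 ≈ 0.480

0.480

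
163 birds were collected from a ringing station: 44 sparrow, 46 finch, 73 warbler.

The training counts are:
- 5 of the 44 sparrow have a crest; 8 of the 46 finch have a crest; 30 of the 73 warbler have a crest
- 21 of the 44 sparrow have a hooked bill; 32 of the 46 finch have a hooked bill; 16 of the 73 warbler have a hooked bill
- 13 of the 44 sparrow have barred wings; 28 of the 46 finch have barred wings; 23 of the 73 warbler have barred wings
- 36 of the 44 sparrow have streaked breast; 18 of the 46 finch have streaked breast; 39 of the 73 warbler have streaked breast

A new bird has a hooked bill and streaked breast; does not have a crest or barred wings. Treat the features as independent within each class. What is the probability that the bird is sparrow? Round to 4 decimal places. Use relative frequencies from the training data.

0.5887

sparrow: (44/163) × (39/44) × (21/44) × (31/44) × (36/44) ≈ 0.0658268
finch: (46/163) × (38/46) × (32/46) × (18/46) × (18/46) ≈ 0.0248323
warbler: (73/163) × (43/73) × (16/73) × (50/73) × (39/73) ≈ 0.0211576
P(sparrow | x) = 0.0658268 / 0.1118167 ≈ 0.5887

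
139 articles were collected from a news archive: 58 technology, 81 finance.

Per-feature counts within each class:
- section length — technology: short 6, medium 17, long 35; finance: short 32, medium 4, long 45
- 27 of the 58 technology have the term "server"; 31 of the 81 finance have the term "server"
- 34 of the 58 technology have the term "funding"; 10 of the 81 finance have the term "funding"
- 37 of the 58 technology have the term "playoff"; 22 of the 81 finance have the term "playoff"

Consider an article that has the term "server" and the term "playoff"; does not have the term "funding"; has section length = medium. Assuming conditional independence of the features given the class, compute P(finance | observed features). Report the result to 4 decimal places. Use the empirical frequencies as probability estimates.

technology: (58/139) × (17/58) × (27/58) × (24/58) × (37/58) ≈ 0.0150289
finance: (81/139) × (4/81) × (31/81) × (71/81) × (22/81) ≈ 0.002622
P(finance | x) = 0.002622 / 0.0176509 ≈ 0.1485

0.1485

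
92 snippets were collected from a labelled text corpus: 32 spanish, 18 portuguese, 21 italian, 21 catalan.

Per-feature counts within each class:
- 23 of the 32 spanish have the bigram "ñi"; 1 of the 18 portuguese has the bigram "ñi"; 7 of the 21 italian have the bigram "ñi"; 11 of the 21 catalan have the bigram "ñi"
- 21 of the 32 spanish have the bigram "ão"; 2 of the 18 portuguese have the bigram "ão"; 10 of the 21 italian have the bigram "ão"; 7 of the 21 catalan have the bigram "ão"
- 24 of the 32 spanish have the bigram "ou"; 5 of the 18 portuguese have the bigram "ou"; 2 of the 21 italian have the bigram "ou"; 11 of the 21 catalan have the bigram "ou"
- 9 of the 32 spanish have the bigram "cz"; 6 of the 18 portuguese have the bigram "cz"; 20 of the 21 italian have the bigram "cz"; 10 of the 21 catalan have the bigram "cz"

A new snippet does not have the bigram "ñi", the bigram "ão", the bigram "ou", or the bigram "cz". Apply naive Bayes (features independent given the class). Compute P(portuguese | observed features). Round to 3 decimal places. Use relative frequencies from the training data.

0.742

spanish: (32/92) × (9/32) × (11/32) × (8/32) × (23/32) = 0.00604248046875
portuguese: (18/92) × (17/18) × (16/18) × (13/18) × (12/18) ≈ 0.0790839
italian: (21/92) × (14/21) × (11/21) × (19/21) × (1/21) ≈ 0.00343422
catalan: (21/92) × (10/21) × (14/21) × (10/21) × (11/21) ≈ 0.0180749
P(portuguese | x) = 0.0790839 / 0.10663550046875 ≈ 0.742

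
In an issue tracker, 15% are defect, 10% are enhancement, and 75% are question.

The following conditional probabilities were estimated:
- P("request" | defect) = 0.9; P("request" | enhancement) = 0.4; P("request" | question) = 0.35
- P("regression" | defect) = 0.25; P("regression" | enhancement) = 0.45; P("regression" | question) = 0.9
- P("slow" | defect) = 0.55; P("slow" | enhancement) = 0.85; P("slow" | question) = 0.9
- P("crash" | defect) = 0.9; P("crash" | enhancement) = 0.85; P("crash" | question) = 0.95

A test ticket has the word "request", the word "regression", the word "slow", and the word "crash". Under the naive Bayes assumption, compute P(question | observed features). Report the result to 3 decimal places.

defect: 0.15 × 0.9 × 0.25 × 0.55 × 0.9 = 0.01670625
enhancement: 0.1 × 0.4 × 0.45 × 0.85 × 0.85 = 0.013005
question: 0.75 × 0.35 × 0.9 × 0.9 × 0.95 = 0.20199375
P(question | x) = 0.20199375 / 0.231705 ≈ 0.872

0.872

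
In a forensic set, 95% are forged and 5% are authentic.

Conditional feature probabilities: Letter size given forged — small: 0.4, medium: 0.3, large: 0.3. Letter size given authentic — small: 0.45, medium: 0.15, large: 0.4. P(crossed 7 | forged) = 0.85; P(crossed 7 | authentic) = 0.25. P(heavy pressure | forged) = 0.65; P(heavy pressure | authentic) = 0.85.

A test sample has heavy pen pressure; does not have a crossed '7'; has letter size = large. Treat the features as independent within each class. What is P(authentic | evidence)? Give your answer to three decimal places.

0.315

forged: 0.95 × 0.3 × (1−0.85) × 0.65 = 0.0277875
authentic: 0.05 × 0.4 × (1−0.25) × 0.85 = 0.01275
P(authentic | x) = 0.01275 / 0.0405375 ≈ 0.315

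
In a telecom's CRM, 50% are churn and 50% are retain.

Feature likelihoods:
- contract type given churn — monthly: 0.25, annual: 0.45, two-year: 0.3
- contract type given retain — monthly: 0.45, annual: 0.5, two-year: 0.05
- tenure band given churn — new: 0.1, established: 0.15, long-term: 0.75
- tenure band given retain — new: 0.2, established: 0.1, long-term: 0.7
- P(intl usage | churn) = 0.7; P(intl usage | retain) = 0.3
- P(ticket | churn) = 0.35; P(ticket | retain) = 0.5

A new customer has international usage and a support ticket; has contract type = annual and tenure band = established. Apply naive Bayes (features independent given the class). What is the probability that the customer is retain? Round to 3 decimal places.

churn: 0.5 × 0.45 × 0.15 × 0.7 × 0.35 = 0.00826875
retain: 0.5 × 0.5 × 0.1 × 0.3 × 0.5 = 0.00375
P(retain | x) = 0.00375 / 0.01201875 ≈ 0.312

0.312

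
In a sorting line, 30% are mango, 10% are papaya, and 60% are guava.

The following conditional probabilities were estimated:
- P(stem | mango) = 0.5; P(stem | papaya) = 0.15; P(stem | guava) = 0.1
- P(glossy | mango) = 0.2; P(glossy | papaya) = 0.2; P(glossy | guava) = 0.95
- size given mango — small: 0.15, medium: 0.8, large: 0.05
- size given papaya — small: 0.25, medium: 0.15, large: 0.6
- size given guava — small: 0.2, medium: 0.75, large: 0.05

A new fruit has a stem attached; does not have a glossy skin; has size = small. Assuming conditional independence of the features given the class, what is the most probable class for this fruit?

mango: 0.3 × 0.5 × (1−0.2) × 0.15 = 0.018
papaya: 0.1 × 0.15 × (1−0.2) × 0.25 = 0.003
guava: 0.6 × 0.1 × (1−0.95) × 0.2 = 0.0006
Highest score → mango.

mango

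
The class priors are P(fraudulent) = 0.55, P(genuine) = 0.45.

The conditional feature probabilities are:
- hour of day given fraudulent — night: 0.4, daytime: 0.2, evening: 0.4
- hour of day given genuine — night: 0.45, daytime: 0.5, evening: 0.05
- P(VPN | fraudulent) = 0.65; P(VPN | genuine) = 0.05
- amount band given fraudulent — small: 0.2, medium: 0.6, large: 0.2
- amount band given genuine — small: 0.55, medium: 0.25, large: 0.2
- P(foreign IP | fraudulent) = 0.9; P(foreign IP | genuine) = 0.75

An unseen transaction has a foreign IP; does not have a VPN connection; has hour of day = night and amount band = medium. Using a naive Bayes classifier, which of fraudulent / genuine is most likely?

fraudulent

fraudulent: 0.55 × 0.4 × (1−0.65) × 0.6 × 0.9 = 0.04158
genuine: 0.45 × 0.45 × (1−0.05) × 0.25 × 0.75 = 0.0360703125
Highest score → fraudulent.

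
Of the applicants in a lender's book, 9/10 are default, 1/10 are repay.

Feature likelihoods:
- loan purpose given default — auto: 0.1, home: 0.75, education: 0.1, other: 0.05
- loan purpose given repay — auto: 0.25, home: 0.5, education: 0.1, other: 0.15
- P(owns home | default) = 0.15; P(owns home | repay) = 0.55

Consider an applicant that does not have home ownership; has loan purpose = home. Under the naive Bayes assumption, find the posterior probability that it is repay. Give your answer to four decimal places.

default: 0.9 × 0.75 × (1−0.15) = 0.57375
repay: 0.1 × 0.5 × (1−0.55) = 0.0225
P(repay | x) = 0.0225 / 0.59625 ≈ 0.0377

0.0377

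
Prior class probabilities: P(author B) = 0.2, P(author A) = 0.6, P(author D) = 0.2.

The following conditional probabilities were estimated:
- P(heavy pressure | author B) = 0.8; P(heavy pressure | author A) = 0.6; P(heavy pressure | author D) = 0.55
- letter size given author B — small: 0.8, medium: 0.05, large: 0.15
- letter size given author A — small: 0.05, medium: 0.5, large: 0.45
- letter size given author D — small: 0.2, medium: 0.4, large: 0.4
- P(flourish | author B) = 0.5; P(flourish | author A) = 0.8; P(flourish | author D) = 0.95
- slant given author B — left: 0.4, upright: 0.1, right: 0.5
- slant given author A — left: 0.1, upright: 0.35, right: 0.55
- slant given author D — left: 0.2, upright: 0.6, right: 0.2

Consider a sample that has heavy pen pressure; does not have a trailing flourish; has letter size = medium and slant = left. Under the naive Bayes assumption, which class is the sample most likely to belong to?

author A

author B: 0.2 × 0.8 × 0.05 × (1−0.5) × 0.4 = 0.0016
author A: 0.6 × 0.6 × 0.5 × (1−0.8) × 0.1 = 0.0036
author D: 0.2 × 0.55 × 0.4 × (1−0.95) × 0.2 = 0.00044
Highest score → author A.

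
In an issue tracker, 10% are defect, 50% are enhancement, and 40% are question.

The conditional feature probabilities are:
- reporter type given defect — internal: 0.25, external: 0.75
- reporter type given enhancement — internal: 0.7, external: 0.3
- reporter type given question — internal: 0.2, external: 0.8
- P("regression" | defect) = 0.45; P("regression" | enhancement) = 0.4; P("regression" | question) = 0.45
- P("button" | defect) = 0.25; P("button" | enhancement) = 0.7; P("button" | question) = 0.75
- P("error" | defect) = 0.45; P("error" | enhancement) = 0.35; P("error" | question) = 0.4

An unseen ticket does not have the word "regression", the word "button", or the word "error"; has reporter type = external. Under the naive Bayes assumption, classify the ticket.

defect: 0.1 × 0.75 × (1−0.45) × (1−0.25) × (1−0.45) = 0.017015625
enhancement: 0.5 × 0.3 × (1−0.4) × (1−0.7) × (1−0.35) = 0.01755
question: 0.4 × 0.8 × (1−0.45) × (1−0.75) × (1−0.4) = 0.0264
Highest score → question.

question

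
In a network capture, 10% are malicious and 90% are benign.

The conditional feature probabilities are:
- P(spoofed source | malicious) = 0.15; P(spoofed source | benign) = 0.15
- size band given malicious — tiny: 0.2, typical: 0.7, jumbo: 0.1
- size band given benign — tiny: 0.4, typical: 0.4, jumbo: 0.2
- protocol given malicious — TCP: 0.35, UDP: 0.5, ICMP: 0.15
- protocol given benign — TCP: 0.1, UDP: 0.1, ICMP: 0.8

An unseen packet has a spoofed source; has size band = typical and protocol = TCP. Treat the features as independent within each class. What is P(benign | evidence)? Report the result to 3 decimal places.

0.595

malicious: 0.1 × 0.15 × 0.7 × 0.35 = 0.003675
benign: 0.9 × 0.15 × 0.4 × 0.1 = 0.0054
P(benign | x) = 0.0054 / 0.009075 ≈ 0.595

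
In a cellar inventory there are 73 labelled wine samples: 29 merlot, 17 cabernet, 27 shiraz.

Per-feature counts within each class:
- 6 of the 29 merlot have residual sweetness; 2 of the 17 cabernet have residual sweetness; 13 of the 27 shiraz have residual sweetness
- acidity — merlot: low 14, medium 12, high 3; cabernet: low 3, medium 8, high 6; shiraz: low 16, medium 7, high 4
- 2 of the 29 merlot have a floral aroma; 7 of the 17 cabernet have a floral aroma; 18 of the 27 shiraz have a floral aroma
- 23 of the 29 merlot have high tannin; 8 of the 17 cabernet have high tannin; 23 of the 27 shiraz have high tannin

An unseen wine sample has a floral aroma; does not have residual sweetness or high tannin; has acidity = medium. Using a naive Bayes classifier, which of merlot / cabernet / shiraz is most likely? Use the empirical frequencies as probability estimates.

cabernet

merlot: (29/73) × (23/29) × (12/29) × (2/29) × (6/29) ≈ 0.00186026
cabernet: (17/73) × (15/17) × (8/17) × (7/17) × (9/17) ≈ 0.0210791
shiraz: (27/73) × (14/27) × (7/27) × (18/27) × (4/27) ≈ 0.00491071
Highest score → cabernet.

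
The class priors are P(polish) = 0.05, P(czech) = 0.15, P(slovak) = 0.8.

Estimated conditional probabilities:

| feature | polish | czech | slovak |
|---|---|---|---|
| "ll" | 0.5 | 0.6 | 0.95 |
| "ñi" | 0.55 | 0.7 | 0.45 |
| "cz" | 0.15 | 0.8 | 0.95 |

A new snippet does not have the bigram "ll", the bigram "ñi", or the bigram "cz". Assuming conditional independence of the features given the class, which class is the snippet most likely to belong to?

polish: 0.05 × (1−0.5) × (1−0.55) × (1−0.15) = 0.0095625
czech: 0.15 × (1−0.6) × (1−0.7) × (1−0.8) = 0.0036
slovak: 0.8 × (1−0.95) × (1−0.45) × (1−0.95) = 0.0011
Highest score → polish.

polish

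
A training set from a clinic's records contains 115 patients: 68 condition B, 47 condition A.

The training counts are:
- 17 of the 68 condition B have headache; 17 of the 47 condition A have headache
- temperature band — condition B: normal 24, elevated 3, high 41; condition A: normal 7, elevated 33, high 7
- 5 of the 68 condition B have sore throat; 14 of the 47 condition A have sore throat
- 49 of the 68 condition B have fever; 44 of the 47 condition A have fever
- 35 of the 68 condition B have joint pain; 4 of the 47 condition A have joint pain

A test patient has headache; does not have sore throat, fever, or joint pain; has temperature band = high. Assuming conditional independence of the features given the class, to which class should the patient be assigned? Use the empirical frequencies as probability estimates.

condition B

condition B: (68/115) × (17/68) × (41/68) × (63/68) × (19/68) × (33/68) ≈ 0.0111971
condition A: (47/115) × (17/47) × (7/47) × (33/47) × (3/47) × (43/47) ≈ 0.000902737
Highest score → condition B.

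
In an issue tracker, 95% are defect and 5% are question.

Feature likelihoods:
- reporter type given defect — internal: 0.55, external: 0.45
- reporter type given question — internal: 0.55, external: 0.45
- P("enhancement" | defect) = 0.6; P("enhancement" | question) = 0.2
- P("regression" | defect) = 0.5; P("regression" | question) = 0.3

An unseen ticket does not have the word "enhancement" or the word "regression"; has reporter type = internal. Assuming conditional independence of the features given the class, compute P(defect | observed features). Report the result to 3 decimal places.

0.872

defect: 0.95 × 0.55 × (1−0.6) × (1−0.5) = 0.1045
question: 0.05 × 0.55 × (1−0.2) × (1−0.3) = 0.0154
P(defect | x) = 0.1045 / 0.1199 ≈ 0.872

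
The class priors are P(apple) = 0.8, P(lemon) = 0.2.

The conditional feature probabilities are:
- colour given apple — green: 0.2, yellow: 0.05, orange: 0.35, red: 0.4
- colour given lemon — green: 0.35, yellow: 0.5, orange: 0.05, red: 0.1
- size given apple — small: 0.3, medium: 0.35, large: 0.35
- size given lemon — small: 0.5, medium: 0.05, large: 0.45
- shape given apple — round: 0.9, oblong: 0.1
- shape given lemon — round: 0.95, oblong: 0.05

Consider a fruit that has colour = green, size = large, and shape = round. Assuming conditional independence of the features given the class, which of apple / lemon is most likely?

apple: 0.8 × 0.2 × 0.35 × 0.9 = 0.0504
lemon: 0.2 × 0.35 × 0.45 × 0.95 = 0.029925
Highest score → apple.

apple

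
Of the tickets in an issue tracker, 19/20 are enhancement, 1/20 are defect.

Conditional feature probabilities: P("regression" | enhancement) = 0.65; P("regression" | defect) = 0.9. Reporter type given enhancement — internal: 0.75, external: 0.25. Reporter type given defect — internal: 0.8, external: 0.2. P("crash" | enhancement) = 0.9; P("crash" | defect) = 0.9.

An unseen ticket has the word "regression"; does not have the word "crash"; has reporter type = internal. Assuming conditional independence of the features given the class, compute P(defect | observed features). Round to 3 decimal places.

enhancement: 0.95 × 0.65 × 0.75 × (1−0.9) = 0.0463125
defect: 0.05 × 0.9 × 0.8 × (1−0.9) = 0.0036
P(defect | x) = 0.0036 / 0.0499125 ≈ 0.072

0.072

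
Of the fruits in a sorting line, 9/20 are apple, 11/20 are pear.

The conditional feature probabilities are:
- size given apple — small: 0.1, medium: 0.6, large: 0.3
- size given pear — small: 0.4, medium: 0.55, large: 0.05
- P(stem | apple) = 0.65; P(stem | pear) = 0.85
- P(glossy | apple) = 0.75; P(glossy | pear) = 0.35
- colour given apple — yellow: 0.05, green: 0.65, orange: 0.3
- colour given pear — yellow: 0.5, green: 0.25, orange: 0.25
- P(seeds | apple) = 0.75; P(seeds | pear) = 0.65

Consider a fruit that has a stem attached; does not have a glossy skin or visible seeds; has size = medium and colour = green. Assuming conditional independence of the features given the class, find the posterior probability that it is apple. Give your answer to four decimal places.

0.3277

apple: 0.45 × 0.6 × 0.65 × (1−0.75) × 0.65 × (1−0.75) = 0.0071296875
pear: 0.55 × 0.55 × 0.85 × (1−0.35) × 0.25 × (1−0.65) = 0.014623984375
P(apple | x) = 0.0071296875 / 0.021753671875 ≈ 0.3277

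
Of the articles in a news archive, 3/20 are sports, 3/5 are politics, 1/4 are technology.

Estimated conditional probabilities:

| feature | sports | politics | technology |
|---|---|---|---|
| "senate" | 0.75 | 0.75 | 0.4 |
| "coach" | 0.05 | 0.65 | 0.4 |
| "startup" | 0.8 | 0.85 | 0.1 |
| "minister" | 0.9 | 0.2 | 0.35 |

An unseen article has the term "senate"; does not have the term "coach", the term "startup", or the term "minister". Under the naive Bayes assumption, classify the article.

sports: 0.15 × 0.75 × (1−0.05) × (1−0.8) × (1−0.9) = 0.0021375
politics: 0.6 × 0.75 × (1−0.65) × (1−0.85) × (1−0.2) = 0.0189
technology: 0.25 × 0.4 × (1−0.4) × (1−0.1) × (1−0.35) = 0.0351
Highest score → technology.

technology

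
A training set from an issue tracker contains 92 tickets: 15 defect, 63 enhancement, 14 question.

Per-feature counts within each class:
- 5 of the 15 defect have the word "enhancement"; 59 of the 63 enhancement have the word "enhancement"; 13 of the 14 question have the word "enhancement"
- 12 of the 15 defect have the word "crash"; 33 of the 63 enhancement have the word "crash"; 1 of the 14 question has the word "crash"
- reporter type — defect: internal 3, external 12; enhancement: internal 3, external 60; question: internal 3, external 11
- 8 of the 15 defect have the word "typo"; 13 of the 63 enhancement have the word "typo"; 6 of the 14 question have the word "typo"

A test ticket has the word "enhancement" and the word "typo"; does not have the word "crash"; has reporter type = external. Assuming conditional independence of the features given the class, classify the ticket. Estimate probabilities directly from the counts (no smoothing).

defect: (15/92) × (5/15) × (3/15) × (12/15) × (8/15) ≈ 0.00463768
enhancement: (63/92) × (59/63) × (30/63) × (60/63) × (13/63) ≈ 0.0600148
question: (14/92) × (13/14) × (13/14) × (11/14) × (6/14) ≈ 0.0441834
Highest score → enhancement.

enhancement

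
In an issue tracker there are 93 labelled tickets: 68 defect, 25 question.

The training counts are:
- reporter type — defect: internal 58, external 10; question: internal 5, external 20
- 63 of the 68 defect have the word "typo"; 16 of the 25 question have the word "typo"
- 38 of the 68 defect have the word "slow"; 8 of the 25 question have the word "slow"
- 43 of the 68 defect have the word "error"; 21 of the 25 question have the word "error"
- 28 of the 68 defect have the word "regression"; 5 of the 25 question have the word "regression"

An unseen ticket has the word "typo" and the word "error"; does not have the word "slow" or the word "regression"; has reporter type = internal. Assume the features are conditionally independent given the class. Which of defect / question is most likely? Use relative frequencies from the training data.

defect

defect: (68/93) × (58/68) × (63/68) × (30/68) × (43/68) × (40/68) ≈ 0.0948199
question: (25/93) × (5/25) × (16/25) × (17/25) × (21/25) × (20/25) ≈ 0.0157234
Highest score → defect.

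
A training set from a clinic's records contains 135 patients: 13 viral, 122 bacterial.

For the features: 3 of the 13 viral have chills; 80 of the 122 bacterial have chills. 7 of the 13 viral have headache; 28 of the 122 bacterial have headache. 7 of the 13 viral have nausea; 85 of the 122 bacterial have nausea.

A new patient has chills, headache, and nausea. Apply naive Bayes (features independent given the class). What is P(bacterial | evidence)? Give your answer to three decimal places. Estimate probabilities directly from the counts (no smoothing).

viral: (13/135) × (3/13) × (7/13) × (7/13) ≈ 0.00644313
bacterial: (122/135) × (80/122) × (28/122) × (85/122) ≈ 0.0947575
P(bacterial | x) = 0.0947575 / 0.10120063 ≈ 0.936

0.936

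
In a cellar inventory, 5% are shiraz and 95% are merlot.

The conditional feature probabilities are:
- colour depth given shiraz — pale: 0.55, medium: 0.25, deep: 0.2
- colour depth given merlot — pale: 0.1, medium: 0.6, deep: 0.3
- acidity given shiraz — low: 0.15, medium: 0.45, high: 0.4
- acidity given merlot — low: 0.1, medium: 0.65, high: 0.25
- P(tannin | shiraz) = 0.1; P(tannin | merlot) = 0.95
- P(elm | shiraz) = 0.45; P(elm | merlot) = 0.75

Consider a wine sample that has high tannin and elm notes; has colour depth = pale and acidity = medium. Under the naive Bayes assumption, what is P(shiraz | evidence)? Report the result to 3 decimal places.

shiraz: 0.05 × 0.55 × 0.45 × 0.1 × 0.45 = 0.000556875
merlot: 0.95 × 0.1 × 0.65 × 0.95 × 0.75 = 0.043996875
P(shiraz | x) = 0.000556875 / 0.04455375 ≈ 0.012

0.012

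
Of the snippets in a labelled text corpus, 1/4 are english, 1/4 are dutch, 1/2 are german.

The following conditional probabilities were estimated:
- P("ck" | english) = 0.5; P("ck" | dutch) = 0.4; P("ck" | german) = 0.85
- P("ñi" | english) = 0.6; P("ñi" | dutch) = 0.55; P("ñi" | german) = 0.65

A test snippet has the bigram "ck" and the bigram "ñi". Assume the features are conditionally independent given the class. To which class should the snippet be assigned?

german

english: 0.25 × 0.5 × 0.6 = 0.075
dutch: 0.25 × 0.4 × 0.55 = 0.055
german: 0.5 × 0.85 × 0.65 = 0.27625
Highest score → german.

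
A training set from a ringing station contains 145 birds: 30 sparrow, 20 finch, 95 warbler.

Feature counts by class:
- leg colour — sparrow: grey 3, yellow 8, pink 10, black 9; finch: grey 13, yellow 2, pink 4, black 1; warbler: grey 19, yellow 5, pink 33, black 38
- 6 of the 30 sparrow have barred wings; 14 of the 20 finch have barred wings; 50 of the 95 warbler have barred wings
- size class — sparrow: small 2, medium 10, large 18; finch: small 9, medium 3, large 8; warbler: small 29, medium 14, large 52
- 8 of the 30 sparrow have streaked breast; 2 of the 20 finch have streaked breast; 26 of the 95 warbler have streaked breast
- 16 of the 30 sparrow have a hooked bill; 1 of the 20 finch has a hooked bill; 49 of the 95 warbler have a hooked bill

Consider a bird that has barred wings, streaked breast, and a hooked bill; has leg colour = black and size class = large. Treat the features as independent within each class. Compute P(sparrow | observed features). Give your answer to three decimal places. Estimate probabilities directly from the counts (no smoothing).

0.090

sparrow: (30/145) × (9/30) × (6/30) × (18/30) × (8/30) × (16/30) ≈ 0.00105931
finch: (20/145) × (1/20) × (14/20) × (8/20) × (2/20) × (1/20) ≈ 0.00000965517
warbler: (95/145) × (38/95) × (50/95) × (52/95) × (26/95) × (49/95) ≈ 0.0106577
P(sparrow | x) = 0.00105931 / 0.01172666517 ≈ 0.090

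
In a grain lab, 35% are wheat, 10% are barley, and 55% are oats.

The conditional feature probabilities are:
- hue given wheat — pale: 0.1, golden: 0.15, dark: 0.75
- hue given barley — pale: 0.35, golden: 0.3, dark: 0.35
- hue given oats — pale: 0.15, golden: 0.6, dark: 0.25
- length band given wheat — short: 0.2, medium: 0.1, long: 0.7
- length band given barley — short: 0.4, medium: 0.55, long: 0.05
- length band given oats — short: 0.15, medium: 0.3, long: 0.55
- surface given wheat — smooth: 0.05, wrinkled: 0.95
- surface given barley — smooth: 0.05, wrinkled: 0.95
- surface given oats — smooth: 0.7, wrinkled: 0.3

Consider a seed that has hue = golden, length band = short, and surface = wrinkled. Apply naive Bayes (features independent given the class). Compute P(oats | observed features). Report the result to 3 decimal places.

0.410

wheat: 0.35 × 0.15 × 0.2 × 0.95 = 0.009975
barley: 0.1 × 0.3 × 0.4 × 0.95 = 0.0114
oats: 0.55 × 0.6 × 0.15 × 0.3 = 0.01485
P(oats | x) = 0.01485 / 0.036225 ≈ 0.410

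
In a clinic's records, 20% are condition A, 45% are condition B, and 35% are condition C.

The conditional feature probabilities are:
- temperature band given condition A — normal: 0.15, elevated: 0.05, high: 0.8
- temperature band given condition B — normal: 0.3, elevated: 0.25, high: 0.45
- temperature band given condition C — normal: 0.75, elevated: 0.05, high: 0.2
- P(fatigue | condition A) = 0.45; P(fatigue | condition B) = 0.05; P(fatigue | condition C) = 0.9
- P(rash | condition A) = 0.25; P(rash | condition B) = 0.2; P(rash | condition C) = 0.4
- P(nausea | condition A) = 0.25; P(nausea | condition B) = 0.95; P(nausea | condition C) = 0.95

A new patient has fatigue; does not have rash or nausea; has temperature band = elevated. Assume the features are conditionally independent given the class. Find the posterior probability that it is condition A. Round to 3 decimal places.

condition A: 0.2 × 0.05 × 0.45 × (1−0.25) × (1−0.25) = 0.00253125
condition B: 0.45 × 0.25 × 0.05 × (1−0.2) × (1−0.95) = 0.000225
condition C: 0.35 × 0.05 × 0.9 × (1−0.4) × (1−0.95) = 0.0004725
P(condition A | x) = 0.00253125 / 0.00322875 ≈ 0.784

0.784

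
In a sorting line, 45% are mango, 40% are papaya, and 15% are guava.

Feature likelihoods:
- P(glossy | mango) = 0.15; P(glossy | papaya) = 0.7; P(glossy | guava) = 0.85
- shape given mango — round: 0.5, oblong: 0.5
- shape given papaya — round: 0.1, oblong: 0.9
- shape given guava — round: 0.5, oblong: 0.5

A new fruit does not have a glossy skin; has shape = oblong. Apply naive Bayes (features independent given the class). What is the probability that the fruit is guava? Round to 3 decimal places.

0.036

mango: 0.45 × (1−0.15) × 0.5 = 0.19125
papaya: 0.4 × (1−0.7) × 0.9 = 0.108
guava: 0.15 × (1−0.85) × 0.5 = 0.01125
P(guava | x) = 0.01125 / 0.3105 ≈ 0.036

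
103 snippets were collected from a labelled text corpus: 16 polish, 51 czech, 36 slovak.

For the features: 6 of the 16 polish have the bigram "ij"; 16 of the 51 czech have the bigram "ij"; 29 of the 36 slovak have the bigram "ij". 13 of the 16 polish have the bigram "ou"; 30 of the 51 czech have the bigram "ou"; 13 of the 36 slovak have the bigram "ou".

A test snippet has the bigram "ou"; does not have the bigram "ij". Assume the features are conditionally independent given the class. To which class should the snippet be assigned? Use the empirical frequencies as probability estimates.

polish: (16/103) × (10/16) × (13/16) ≈ 0.0788835
czech: (51/103) × (35/51) × (30/51) ≈ 0.199886
slovak: (36/103) × (7/36) × (13/36) ≈ 0.0245415
Highest score → czech.

czech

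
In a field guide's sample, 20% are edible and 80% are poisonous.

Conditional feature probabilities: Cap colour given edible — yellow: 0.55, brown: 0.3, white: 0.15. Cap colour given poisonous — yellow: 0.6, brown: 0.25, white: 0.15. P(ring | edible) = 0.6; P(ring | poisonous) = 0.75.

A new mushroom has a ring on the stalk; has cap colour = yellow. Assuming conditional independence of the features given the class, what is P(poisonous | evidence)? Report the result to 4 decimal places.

0.8451

edible: 0.2 × 0.55 × 0.6 = 0.066
poisonous: 0.8 × 0.6 × 0.75 = 0.36
P(poisonous | x) = 0.36 / 0.426 ≈ 0.8451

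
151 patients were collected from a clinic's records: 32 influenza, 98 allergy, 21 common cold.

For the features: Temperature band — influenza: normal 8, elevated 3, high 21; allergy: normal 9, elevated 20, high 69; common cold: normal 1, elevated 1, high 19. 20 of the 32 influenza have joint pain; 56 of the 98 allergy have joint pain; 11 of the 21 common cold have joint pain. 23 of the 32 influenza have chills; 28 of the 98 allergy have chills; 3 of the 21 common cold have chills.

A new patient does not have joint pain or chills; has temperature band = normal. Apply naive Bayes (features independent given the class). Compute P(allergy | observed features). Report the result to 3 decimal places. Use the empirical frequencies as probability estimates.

0.688

influenza: (32/151) × (8/32) × (12/32) × (9/32) ≈ 0.00558775
allergy: (98/151) × (9/98) × (42/98) × (70/98) ≈ 0.0182457
common cold: (21/151) × (1/21) × (10/21) × (18/21) ≈ 0.00270307
P(allergy | x) = 0.0182457 / 0.02653652 ≈ 0.688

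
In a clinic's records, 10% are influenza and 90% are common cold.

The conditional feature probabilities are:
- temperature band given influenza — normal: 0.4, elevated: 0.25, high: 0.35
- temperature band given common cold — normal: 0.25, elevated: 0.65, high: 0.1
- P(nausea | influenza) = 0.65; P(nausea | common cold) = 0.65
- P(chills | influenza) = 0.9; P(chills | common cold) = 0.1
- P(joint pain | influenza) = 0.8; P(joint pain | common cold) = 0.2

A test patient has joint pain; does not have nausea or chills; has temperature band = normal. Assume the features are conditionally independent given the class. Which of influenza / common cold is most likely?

influenza: 0.1 × 0.4 × (1−0.65) × (1−0.9) × 0.8 = 0.00112
common cold: 0.9 × 0.25 × (1−0.65) × (1−0.1) × 0.2 = 0.014175
Highest score → common cold.

common cold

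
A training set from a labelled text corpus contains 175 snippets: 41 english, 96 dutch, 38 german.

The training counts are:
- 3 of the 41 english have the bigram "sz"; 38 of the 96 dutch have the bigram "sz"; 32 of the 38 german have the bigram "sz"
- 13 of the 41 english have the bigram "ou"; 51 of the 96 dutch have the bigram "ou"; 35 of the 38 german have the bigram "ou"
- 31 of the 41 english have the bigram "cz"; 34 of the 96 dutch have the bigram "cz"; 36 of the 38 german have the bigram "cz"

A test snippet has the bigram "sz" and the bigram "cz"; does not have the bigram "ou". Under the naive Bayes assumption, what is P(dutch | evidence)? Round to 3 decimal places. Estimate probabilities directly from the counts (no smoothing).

english: (41/175) × (3/41) × (28/41) × (31/41) ≈ 0.00885187
dutch: (96/175) × (38/96) × (45/96) × (34/96) ≈ 0.0360491
german: (38/175) × (32/38) × (3/38) × (36/38) ≈ 0.0136763
P(dutch | x) = 0.0360491 / 0.05857727 ≈ 0.615

0.615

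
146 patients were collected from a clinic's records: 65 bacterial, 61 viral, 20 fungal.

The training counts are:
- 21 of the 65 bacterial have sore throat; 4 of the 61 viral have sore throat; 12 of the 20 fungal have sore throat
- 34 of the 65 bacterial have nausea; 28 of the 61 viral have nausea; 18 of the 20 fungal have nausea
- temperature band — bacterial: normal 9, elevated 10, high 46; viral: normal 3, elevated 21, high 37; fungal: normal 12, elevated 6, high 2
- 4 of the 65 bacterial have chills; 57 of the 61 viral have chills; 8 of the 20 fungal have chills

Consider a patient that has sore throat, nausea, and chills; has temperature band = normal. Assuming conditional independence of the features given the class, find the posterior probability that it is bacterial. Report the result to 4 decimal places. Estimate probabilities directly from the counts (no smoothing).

0.0338

bacterial: (65/146) × (21/65) × (34/65) × (9/65) × (4/65) ≈ 0.000641073
viral: (61/146) × (4/61) × (28/61) × (3/61) × (57/61) ≈ 0.000577925
fungal: (20/146) × (12/20) × (18/20) × (12/20) × (8/20) ≈ 0.0177534
P(bacterial | x) = 0.000641073 / 0.018972398 ≈ 0.0338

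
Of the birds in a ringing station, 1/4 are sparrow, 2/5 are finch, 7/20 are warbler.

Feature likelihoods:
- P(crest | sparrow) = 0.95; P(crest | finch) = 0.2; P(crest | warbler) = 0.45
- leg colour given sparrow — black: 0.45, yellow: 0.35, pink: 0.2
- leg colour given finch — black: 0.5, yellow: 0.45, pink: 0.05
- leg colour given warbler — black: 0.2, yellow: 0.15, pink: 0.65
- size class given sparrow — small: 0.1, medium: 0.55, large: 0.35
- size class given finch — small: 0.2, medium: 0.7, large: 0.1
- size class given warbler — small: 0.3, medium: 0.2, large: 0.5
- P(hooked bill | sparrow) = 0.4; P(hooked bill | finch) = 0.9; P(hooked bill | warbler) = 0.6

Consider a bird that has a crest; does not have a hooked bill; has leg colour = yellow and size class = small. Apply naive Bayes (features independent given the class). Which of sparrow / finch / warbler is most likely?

sparrow: 0.25 × 0.95 × 0.35 × 0.1 × (1−0.4) = 0.0049875
finch: 0.4 × 0.2 × 0.45 × 0.2 × (1−0.9) = 0.00072
warbler: 0.35 × 0.45 × 0.15 × 0.3 × (1−0.6) = 0.002835
Highest score → sparrow.

sparrow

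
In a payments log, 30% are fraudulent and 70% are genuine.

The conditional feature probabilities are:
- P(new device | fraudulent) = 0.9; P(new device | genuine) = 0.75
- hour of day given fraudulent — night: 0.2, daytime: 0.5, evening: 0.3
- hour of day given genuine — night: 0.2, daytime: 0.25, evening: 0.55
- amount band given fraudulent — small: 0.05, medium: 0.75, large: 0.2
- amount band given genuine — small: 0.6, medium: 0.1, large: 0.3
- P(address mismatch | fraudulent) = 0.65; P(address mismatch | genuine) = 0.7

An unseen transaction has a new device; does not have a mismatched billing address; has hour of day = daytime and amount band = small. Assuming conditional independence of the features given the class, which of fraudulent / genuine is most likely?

genuine

fraudulent: 0.3 × 0.9 × 0.5 × 0.05 × (1−0.65) = 0.0023625
genuine: 0.7 × 0.75 × 0.25 × 0.6 × (1−0.7) = 0.023625
Highest score → genuine.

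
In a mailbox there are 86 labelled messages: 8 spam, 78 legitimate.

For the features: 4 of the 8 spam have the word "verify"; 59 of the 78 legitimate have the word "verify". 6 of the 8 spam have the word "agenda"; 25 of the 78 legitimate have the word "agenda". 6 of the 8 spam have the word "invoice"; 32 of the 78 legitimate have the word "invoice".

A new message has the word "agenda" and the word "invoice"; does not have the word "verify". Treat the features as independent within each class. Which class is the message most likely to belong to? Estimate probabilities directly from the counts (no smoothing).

spam: (8/86) × (4/8) × (6/8) × (6/8) ≈ 0.0261628
legitimate: (78/86) × (19/78) × (25/78) × (32/78) ≈ 0.0290507
Highest score → legitimate.

legitimate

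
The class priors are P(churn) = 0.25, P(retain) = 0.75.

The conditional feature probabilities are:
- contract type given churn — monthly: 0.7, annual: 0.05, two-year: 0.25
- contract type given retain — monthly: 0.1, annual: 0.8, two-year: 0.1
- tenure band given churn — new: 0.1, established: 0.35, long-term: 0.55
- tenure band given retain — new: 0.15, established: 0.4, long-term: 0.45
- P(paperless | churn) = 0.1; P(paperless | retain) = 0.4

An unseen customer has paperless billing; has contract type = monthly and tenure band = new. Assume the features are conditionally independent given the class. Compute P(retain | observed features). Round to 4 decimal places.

churn: 0.25 × 0.7 × 0.1 × 0.1 = 0.00175
retain: 0.75 × 0.1 × 0.15 × 0.4 = 0.0045
P(retain | x) = 0.0045 / 0.00625 ≈ 0.7200

0.7200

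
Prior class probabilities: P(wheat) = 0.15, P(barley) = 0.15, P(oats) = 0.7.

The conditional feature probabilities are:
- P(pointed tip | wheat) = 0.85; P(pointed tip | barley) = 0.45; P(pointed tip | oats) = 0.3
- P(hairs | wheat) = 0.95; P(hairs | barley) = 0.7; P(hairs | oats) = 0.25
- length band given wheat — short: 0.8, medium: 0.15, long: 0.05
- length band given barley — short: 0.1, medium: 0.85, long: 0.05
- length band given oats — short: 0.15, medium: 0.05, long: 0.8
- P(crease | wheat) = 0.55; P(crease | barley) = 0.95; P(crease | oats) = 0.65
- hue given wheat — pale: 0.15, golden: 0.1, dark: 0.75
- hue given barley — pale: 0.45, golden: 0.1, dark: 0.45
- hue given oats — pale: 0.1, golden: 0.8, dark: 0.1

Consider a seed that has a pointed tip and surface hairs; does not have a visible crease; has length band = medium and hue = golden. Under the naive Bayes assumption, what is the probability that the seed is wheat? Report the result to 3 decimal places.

0.466

wheat: 0.15 × 0.85 × 0.95 × 0.15 × (1−0.55) × 0.1 = 0.00081759375
barley: 0.15 × 0.45 × 0.7 × 0.85 × (1−0.95) × 0.1 = 0.0002008125
oats: 0.7 × 0.3 × 0.25 × 0.05 × (1−0.65) × 0.8 = 0.000735
P(wheat | x) = 0.00081759375 / 0.00175340625 ≈ 0.466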